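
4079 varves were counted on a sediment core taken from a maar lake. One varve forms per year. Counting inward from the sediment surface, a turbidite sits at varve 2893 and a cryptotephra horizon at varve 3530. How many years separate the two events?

Separation: 3530 − 2893 = 637 varves.
At one varve per year, 637 years elapsed between them.

637 years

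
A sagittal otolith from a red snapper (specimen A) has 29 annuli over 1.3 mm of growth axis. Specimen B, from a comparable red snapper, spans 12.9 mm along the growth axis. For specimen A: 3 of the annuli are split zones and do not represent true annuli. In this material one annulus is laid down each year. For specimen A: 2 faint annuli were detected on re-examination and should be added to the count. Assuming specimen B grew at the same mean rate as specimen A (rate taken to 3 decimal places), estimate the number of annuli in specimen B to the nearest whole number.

280 annuli

Specimen A: adjusted count: 29 − 3 + 2 = 28 annuli.
A: Mean rate = 1.3 mm / 28 years ≈ 0.046 mm per year.
Specimen B: 12.9 mm / 0.046 mm per year = 280.43 years ≈ 280 annuli.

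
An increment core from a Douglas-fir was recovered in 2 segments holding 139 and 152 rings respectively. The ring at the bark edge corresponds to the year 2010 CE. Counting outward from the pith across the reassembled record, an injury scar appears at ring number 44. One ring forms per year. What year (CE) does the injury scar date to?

Total rings = 139 + 152 = 291.
291 − 44 = 247 rings lie beyond the injury scar toward the bark edge.
2010 − 247 = 1763 CE.

1763 CE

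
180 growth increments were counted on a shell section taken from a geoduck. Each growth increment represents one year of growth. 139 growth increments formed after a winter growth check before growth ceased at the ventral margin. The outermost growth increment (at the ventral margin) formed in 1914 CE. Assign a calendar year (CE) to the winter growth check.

1775 CE

139 growth increments formed after the winter growth check.
The growth increment at the ventral margin is 1914 CE, so the winter growth check dates to 1914 − 139 = 1775 CE.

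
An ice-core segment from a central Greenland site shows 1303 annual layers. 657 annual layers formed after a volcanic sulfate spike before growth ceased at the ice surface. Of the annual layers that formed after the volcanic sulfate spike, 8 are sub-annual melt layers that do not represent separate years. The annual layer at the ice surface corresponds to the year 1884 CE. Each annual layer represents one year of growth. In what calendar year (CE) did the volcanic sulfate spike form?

657 annual layers formed after the volcanic sulfate spike.
Excluding 8 false annual layers: 657 − 8 = 649.
1884 − 649 = 1235 CE.

1235 CE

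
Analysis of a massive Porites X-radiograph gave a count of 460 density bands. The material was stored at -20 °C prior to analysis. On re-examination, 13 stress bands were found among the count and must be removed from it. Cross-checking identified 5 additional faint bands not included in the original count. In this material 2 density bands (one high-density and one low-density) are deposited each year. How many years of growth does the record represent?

True density band count = 460 − 13 + 5 = 452.
Dividing by 2 density bands per year: 452 / 2 = 226 years.

226 years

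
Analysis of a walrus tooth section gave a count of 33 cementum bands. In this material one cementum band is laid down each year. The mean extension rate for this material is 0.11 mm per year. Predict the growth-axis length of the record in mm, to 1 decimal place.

The record spans 33 years at 0.11 mm per year.
Length ≈ 0.11 × 33 = 3.6 mm.

3.6 mm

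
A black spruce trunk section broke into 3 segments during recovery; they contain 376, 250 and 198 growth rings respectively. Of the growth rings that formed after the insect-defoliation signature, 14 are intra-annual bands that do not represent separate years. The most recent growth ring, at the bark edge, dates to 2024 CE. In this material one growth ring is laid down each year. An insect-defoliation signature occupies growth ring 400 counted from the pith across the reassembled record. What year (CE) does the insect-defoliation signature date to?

1614 CE

Total growth rings = 376 + 250 + 198 = 824.
824 − 400 = 424 growth rings lie beyond the insect-defoliation signature toward the bark edge.
424 − 14 false = 410 true growth rings after the insect-defoliation signature.
The growth ring at the bark edge is 2024 CE, so the insect-defoliation signature dates to 2024 − 410 = 1614 CE.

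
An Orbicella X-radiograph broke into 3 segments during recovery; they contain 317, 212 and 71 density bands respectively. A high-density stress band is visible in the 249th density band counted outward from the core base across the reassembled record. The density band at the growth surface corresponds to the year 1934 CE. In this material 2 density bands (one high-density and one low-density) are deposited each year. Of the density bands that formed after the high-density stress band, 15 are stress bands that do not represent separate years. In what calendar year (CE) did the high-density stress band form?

Total density bands = 317 + 212 + 71 = 600.
600 − 249 = 351 density bands lie beyond the high-density stress band toward the growth surface.
Removing the 15 false density bands leaves 351 − 15 = 336 true density bands beyond the high-density stress band.
With 2 density bands per year, 336 / 2 = 168 years.
The density band at the growth surface is 1934 CE, so the high-density stress band dates to 1934 − 168 = 1766 CE.

1766 CE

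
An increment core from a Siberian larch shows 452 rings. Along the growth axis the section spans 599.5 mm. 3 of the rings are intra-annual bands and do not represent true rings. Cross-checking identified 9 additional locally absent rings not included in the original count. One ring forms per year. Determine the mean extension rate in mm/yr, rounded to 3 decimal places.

Adjusted count: 452 − 3 + 9 = 458 rings.
Extension rate ≈ 599.5 / 458 = 1.309 mm/yr.

1.309 mm/yr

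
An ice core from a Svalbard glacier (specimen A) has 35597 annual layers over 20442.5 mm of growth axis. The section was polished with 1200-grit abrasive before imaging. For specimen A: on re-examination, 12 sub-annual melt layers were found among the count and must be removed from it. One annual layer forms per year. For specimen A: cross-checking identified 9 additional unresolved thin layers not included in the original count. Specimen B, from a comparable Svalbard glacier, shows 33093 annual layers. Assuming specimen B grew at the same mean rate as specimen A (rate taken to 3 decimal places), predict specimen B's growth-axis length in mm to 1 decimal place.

18995.4 mm

Specimen A: correcting the raw count gives 35597 − 12 + 9 = 35594 true annual layers.
A: 20442.5 mm over 35594 years gives 20442.5 / 35594 ≈ 0.574 mm/year.
B's length ≈ 0.574 × 33093 = 18995.4 mm.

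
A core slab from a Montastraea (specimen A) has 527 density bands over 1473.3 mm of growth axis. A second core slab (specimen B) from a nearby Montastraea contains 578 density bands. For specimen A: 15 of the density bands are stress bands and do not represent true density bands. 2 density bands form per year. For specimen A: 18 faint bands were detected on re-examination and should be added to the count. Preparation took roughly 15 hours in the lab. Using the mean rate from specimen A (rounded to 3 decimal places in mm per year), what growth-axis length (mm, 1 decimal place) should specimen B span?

1606.8 mm

Specimen A: after corrections the count is 527 − 15 + 18 = 530 density bands.
Specimen A: 530 density bands at 2 per year is 530 / 2 = 265 years.
A: Mean rate = 1473.3 mm / 265 years ≈ 5.560 mm per year.
Specimen B: dividing by 2 density bands per year: 578 / 2 = 289 years. For B, 5.560 mm/year × 289 years = 1606.8 mm.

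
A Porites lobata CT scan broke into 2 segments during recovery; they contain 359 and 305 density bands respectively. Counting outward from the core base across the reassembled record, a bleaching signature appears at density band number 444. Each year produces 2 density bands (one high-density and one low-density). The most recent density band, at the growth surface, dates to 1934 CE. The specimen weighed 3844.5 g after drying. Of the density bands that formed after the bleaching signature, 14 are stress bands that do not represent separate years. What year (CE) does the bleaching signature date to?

1831 CE

Total density bands = 359 + 305 = 664.
The bleaching signature sits at density band 444 from the core base, so 664 − 444 = 220 density bands formed after it.
Excluding 14 false density bands: 220 − 14 = 206.
Dividing by 2 density bands per year: 206 / 2 = 103 years.
1934 − 103 = 1831 CE.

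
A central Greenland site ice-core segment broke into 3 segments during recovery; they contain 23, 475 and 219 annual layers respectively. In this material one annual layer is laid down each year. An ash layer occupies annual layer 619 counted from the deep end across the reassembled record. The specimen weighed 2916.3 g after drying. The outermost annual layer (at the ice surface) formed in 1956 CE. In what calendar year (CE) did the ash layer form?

1858 CE

Total annual layers = 23 + 475 + 219 = 717.
Between annual layer 619 and the ice surface there are 717 − 619 = 98 annual layers.
Counting back 98 years from 1956 CE places the ash layer in 1956 − 98 = 1858 CE.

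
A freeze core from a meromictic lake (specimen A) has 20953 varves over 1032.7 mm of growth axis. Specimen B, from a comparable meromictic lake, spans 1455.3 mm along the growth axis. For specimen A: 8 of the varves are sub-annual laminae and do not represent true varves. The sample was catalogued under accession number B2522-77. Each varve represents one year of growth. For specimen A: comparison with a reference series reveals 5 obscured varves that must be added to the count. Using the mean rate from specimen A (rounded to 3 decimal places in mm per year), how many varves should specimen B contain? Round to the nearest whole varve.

Specimen A: after corrections the count is 20953 − 8 + 5 = 20950 varves.
A: Mean rate = 1032.7 mm / 20950 years ≈ 0.049 mm per year.
B spans 1455.3 / 0.049 = 29700.00 years ≈ 29700 varves.

29700 varves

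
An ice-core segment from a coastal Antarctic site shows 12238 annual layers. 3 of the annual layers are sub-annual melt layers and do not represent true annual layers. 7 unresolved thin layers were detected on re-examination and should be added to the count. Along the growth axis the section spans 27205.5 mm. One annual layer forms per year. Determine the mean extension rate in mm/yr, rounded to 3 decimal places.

2.222 mm/yr

Adjusted count: 12238 − 3 + 7 = 12242 annual layers.
Mean rate = 27205.5 mm / 12242 years ≈ 2.222 mm/yr.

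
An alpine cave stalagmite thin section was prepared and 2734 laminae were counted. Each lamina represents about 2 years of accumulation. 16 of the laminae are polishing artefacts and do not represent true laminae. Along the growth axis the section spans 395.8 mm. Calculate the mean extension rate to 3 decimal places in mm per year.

After corrections the count is 2734 − 16 = 2718 laminae.
2718 laminae at 2 years each span 2718 × 2 = 5436 years.
Extension rate ≈ 395.8 / 5436 = 0.073 mm per year.

0.073 mm per year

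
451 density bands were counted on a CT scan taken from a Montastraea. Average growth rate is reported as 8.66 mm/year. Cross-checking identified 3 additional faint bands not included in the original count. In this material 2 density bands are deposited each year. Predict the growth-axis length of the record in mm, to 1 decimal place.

1965.8 mm

Adjusted count: 451 + 3 = 454 density bands.
454 density bands at 2 per year is 454 / 2 = 227 years.
Length ≈ 8.66 × 227 = 1965.8 mm.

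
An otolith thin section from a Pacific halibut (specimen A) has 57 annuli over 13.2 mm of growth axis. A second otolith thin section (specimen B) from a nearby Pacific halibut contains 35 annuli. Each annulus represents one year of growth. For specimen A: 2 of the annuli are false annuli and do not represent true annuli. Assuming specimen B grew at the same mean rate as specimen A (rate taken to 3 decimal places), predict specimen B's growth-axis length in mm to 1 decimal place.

Specimen A: correcting the raw count gives 57 − 2 = 55 true annuli.
A: Mean rate = 13.2 mm / 55 years ≈ 0.240 mm/yr.
Length of B = 0.240 × 35 = 8.4 mm.

8.4 mm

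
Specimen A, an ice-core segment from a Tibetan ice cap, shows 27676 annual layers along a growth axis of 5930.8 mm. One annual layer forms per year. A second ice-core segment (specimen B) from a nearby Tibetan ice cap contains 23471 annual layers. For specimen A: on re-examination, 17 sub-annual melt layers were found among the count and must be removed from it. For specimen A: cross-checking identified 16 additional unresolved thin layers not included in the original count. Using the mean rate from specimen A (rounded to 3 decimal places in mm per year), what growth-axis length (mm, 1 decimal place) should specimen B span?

Specimen A: true annual layer count = 27676 − 17 + 16 = 27675.
A: Mean rate = 5930.8 mm / 27675 years ≈ 0.214 mm/year.
B's length ≈ 0.214 × 23471 = 5022.8 mm.

5022.8 mm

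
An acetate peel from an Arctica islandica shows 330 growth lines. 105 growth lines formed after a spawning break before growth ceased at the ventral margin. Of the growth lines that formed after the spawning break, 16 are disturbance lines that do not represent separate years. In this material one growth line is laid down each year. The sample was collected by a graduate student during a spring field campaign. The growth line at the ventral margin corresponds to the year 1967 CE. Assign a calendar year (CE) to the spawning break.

1878 CE

105 growth lines post-date the spawning break.
Excluding 16 false growth lines: 105 − 16 = 89.
Counting back 89 years from 1967 CE places the spawning break in 1967 − 89 = 1878 CE.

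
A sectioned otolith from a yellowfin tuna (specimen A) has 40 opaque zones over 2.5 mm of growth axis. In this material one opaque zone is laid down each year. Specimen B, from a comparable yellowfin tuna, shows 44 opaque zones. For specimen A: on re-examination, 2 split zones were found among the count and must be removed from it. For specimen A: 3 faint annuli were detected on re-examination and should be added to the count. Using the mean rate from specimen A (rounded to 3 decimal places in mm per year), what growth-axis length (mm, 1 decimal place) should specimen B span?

2.7 mm

Specimen A: correcting the raw count gives 40 − 2 + 3 = 41 true opaque zones.
A: 2.5 mm over 41 years gives 2.5 / 41 ≈ 0.061 mm/yr.
Length of B = 0.061 × 44 = 2.7 mm.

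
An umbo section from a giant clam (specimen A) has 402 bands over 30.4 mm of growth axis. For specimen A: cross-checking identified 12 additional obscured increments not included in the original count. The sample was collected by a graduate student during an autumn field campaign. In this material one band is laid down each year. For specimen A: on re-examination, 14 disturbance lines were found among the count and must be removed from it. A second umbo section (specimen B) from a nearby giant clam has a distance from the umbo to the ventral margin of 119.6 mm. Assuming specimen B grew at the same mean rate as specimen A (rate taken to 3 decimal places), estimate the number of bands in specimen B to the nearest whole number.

1574 bands

Specimen A: correcting the raw count gives 402 − 14 + 12 = 400 true bands.
A: Mean rate = 30.4 mm / 400 years ≈ 0.076 mm/year.
For B, 119.6 / 0.076 = 1573.68 years ≈ 1574 bands.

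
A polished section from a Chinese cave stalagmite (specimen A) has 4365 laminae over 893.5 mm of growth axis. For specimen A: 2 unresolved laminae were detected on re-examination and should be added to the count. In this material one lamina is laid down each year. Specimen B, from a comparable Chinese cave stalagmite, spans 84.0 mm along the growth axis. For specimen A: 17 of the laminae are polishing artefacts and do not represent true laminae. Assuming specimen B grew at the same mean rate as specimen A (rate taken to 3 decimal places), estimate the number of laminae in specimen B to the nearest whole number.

410 laminae

Specimen A: correcting the raw count gives 4365 − 17 + 2 = 4350 true laminae.
A: 893.5 mm over 4350 years gives 893.5 / 4350 ≈ 0.205 mm/year.
Specimen B: 84.0 mm / 0.205 mm per year = 409.76 years ≈ 410 laminae.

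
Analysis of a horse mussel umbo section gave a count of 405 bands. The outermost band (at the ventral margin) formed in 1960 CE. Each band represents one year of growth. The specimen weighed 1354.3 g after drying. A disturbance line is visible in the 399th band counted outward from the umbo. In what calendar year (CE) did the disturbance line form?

1954 CE

405 − 399 = 6 bands lie beyond the disturbance line toward the ventral margin.
The band at the ventral margin is 1960 CE, so the disturbance line dates to 1960 − 6 = 1954 CE.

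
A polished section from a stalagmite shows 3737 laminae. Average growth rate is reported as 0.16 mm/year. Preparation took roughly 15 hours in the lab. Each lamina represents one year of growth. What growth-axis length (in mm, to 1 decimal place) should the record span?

597.9 mm

3737 years of growth are recorded.
Length ≈ 0.16 × 3737 = 597.9 mm.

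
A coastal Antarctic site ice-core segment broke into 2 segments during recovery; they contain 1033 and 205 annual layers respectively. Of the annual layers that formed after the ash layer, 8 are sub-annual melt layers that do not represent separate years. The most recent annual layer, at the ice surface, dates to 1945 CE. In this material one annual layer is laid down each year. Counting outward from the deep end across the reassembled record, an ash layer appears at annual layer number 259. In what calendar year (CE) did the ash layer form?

974 CE

Total annual layers = 1033 + 205 = 1238.
The ash layer sits at annual layer 259 from the deep end, so 1238 − 259 = 979 annual layers formed after it.
Excluding 8 false annual layers: 979 − 8 = 971.
Counting back 971 years from 1945 CE places the ash layer in 1945 − 971 = 974 CE.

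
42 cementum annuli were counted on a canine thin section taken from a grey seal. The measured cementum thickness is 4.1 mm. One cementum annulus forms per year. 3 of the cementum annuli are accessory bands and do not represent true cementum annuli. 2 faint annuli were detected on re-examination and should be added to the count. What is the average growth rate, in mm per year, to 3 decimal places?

0.100 mm per year

Adjusted count: 42 − 3 + 2 = 41 cementum annuli.
Mean rate = 4.1 mm / 41 years ≈ 0.100 mm per year.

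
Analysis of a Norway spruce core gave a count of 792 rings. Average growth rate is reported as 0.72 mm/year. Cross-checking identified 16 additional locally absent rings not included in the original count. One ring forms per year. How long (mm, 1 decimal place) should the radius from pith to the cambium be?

True ring count = 792 + 16 = 808.
808 years at 0.72 mm/year gives 0.72 × 808 = 581.8 mm.

581.8 mm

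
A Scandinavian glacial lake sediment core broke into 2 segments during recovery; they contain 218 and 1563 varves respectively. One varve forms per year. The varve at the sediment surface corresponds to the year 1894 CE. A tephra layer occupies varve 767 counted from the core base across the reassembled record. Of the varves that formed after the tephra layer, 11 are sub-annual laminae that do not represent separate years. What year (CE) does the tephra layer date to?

891 CE

Total varves = 218 + 1563 = 1781.
Between varve 767 and the sediment surface there are 1781 − 767 = 1014 varves.
Excluding 11 false varves: 1014 − 11 = 1003.
Counting back 1003 years from 1894 CE places the tephra layer in 1894 − 1003 = 891 CE.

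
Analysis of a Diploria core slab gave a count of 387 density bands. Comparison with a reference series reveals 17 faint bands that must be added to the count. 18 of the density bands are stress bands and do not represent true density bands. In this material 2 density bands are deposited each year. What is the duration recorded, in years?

193 years

After corrections the count is 387 − 18 + 17 = 386 density bands.
Dividing by 2 density bands per year: 386 / 2 = 193 years.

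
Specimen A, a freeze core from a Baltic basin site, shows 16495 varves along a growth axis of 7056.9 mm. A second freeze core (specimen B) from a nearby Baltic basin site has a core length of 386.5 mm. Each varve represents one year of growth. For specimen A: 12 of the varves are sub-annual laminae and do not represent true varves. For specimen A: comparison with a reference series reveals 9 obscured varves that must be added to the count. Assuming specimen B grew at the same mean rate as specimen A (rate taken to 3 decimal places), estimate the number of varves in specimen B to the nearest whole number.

903 varves

Specimen A: correcting the raw count gives 16495 − 12 + 9 = 16492 true varves.
A: Mean rate = 7056.9 mm / 16492 years ≈ 0.428 mm/year.
B spans 386.5 / 0.428 = 903.04 years ≈ 903 varves.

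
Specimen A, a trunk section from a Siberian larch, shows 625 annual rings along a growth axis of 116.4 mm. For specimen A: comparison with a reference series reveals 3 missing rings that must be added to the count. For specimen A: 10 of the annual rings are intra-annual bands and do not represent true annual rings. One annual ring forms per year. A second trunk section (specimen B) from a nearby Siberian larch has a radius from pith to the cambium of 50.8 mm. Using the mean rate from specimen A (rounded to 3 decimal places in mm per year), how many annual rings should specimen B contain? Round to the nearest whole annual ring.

Specimen A: adjusted count: 625 − 10 + 3 = 618 annual rings.
A: Mean rate = 116.4 mm / 618 years ≈ 0.188 mm/yr.
For B, 50.8 / 0.188 = 270.21 years ≈ 270 annual rings.

270 annual rings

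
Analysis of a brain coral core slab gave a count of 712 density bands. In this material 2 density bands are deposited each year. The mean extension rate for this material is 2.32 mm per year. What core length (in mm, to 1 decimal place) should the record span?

With 2 density bands per year, 712 / 2 = 356 years.
Length ≈ 2.32 × 356 = 825.9 mm.

825.9 mm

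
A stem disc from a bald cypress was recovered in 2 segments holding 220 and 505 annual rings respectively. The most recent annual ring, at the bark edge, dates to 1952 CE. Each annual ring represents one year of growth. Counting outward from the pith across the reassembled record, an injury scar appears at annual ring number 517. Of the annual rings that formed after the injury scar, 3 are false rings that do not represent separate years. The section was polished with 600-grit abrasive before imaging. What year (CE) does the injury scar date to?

Total annual rings = 220 + 505 = 725.
Between annual ring 517 and the bark edge there are 725 − 517 = 208 annual rings.
Removing the 3 false annual rings leaves 208 − 3 = 205 true annual rings beyond the injury scar.
Counting back 205 years from 1952 CE places the injury scar in 1952 − 205 = 1747 CE.

1747 CE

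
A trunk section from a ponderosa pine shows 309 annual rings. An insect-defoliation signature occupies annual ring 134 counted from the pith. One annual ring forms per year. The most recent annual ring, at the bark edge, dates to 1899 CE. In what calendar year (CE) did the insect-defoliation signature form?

1724 CE

The insect-defoliation signature sits at annual ring 134 from the pith, so 309 − 134 = 175 annual rings formed after it.
Counting back 175 years from 1899 CE places the insect-defoliation signature in 1899 − 175 = 1724 CE.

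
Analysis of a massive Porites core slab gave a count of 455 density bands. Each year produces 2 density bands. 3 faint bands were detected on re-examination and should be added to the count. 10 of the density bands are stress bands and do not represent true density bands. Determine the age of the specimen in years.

True density band count = 455 − 10 + 3 = 448.
Dividing by 2 density bands per year: 448 / 2 = 224 years.

224 years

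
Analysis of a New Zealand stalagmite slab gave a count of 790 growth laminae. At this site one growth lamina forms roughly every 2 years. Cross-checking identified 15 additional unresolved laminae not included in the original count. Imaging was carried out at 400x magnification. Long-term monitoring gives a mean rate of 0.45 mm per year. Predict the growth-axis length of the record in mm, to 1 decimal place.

724.5 mm

Adjusted count: 790 + 15 = 805 growth laminae.
805 growth laminae at 2 years each span 805 × 2 = 1610 years.
Length ≈ 0.45 × 1610 = 724.5 mm.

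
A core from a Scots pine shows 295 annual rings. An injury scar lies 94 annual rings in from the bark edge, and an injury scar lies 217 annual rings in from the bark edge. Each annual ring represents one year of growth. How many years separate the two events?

217 − 94 = 123 annual rings lie between the two events.
That is 123 years at one annual ring per year.

123 years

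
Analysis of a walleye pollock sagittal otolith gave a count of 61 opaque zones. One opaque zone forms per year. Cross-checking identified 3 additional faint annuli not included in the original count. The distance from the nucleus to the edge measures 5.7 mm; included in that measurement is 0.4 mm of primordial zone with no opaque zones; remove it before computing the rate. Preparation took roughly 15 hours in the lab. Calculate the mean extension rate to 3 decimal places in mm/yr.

0.083 mm/yr

Adjusted count: 61 + 3 = 64 opaque zones.
Net length = 5.7 − 0.4 = 5.3 mm.
5.3 mm over 64 years gives 5.3 / 64 ≈ 0.083 mm/yr.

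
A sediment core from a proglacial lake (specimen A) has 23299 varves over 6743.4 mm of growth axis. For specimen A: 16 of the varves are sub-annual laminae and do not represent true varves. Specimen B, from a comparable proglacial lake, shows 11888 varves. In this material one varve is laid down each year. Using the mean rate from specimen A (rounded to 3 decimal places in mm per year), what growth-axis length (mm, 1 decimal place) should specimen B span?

Specimen A: correcting the raw count gives 23299 − 16 = 23283 true varves.
A: Mean rate = 6743.4 mm / 23283 years ≈ 0.290 mm/yr.
Length of B = 0.290 × 11888 = 3447.5 mm.

3447.5 mm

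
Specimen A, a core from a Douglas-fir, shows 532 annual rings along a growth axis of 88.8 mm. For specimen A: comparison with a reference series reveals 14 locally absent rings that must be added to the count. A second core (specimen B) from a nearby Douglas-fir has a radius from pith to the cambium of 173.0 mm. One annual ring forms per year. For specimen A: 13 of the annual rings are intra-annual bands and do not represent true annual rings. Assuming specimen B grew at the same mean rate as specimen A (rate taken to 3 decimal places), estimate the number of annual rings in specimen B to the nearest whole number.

1036 annual rings

Specimen A: true annual ring count = 532 − 13 + 14 = 533.
A: Extension rate ≈ 88.8 / 533 = 0.167 mm/yr.
B spans 173.0 / 0.167 = 1035.93 years ≈ 1036 annual rings.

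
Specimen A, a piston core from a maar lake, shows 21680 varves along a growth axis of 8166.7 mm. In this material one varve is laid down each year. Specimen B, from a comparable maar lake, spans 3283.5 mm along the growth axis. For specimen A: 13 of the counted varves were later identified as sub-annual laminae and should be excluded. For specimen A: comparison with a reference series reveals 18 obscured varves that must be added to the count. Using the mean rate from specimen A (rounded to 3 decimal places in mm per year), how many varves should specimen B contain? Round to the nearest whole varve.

Specimen A: correcting the raw count gives 21680 − 13 + 18 = 21685 true varves.
A: Extension rate ≈ 8166.7 / 21685 = 0.377 mm/yr.
Specimen B: 3283.5 mm / 0.377 mm per year = 8709.55 years ≈ 8710 varves.

8710 varves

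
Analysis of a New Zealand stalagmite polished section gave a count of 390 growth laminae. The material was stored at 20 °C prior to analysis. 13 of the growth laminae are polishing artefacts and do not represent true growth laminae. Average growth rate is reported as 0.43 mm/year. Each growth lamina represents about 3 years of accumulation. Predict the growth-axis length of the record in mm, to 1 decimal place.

486.3 mm

Correcting the raw count gives 390 − 13 = 377 true growth laminae.
At 3 years per growth lamina, 377 × 3 = 1131 years.
Predicted length = 0.43 mm/year × 1131 years = 486.3 mm.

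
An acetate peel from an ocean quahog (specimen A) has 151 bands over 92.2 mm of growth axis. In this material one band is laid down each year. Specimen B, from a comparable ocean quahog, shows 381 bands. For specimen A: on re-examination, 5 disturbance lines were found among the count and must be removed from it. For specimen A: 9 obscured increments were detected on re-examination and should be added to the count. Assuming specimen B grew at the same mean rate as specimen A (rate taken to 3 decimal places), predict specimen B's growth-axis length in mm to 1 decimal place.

Specimen A: true band count = 151 − 5 + 9 = 155.
A: Mean rate = 92.2 mm / 155 years ≈ 0.595 mm per year.
B's length ≈ 0.595 × 381 = 226.7 mm.

226.7 mm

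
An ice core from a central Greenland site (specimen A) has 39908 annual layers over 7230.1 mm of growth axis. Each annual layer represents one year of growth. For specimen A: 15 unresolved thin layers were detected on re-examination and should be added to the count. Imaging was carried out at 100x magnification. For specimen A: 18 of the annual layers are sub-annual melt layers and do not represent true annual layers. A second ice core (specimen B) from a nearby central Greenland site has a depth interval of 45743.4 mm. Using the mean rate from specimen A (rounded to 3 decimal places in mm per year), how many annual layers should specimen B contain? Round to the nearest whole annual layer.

Specimen A: adjusted count: 39908 − 18 + 15 = 39905 annual layers.
A: Mean rate = 7230.1 mm / 39905 years ≈ 0.181 mm per year.
Specimen B: 45743.4 mm / 0.181 mm per year = 252725.97 years ≈ 252726 annual layers.

252726 annual layers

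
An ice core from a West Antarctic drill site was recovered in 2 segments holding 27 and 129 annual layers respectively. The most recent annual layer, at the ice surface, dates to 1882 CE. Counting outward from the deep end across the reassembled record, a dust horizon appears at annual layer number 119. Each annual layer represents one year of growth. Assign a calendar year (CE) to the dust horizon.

Total annual layers = 27 + 129 = 156.
156 − 119 = 37 annual layers lie beyond the dust horizon toward the ice surface.
1882 − 37 = 1845 CE.

1845 CE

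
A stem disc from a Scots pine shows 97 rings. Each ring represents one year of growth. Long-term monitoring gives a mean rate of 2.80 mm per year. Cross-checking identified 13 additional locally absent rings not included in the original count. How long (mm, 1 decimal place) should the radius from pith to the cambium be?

308.0 mm

True ring count = 97 + 13 = 110.
Length ≈ 2.80 × 110 = 308.0 mm.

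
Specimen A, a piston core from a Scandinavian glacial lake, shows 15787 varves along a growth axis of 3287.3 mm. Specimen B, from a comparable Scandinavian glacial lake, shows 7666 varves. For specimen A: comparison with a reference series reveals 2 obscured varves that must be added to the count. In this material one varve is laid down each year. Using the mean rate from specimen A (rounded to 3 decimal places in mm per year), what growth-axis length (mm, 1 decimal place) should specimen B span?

Specimen A: true varve count = 15787 + 2 = 15789.
A: 3287.3 mm over 15789 years gives 3287.3 / 15789 ≈ 0.208 mm/year.
Length of B = 0.208 × 7666 = 1594.5 mm.

1594.5 mm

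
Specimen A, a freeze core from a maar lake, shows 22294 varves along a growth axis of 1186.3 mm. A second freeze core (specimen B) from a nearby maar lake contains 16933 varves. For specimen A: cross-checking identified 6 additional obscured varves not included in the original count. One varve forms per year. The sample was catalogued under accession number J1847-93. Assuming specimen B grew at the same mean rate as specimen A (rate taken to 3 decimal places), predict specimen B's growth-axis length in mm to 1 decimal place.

897.4 mm

Specimen A: true varve count = 22294 + 6 = 22300.
A: Extension rate ≈ 1186.3 / 22300 = 0.053 mm per year.
Length of B = 0.053 × 16933 = 897.4 mm.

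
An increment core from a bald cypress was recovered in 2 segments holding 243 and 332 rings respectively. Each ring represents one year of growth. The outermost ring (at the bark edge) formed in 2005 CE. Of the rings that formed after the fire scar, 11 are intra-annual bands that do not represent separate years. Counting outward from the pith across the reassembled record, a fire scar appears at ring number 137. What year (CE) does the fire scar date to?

1578 CE

Total rings = 243 + 332 = 575.
575 − 137 = 438 rings lie beyond the fire scar toward the bark edge.
Excluding 11 false rings: 438 − 11 = 427.
The ring at the bark edge is 2005 CE, so the fire scar dates to 2005 − 427 = 1578 CE.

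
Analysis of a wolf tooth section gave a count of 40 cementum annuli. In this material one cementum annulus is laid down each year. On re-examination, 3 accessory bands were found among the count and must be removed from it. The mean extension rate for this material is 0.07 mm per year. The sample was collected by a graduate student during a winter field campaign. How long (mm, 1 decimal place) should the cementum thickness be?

2.6 mm

Correcting the raw count gives 40 − 3 = 37 true cementum annuli.
37 years at 0.07 mm/year gives 0.07 × 37 = 2.6 mm.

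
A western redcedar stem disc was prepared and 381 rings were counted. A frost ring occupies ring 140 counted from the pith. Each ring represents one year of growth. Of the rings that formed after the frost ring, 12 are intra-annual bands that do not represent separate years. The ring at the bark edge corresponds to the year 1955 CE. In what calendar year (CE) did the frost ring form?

1726 CE

Between ring 140 and the bark edge there are 381 − 140 = 241 rings.
Removing the 12 false rings leaves 241 − 12 = 229 true rings beyond the frost ring.
Counting back 229 years from 1955 CE places the frost ring in 1955 − 229 = 1726 CE.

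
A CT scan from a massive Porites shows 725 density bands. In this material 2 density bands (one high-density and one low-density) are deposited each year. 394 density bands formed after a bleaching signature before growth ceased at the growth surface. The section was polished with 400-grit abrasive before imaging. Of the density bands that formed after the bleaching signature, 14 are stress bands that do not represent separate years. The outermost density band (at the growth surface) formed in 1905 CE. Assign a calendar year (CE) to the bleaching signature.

1715 CE

There are 394 density bands younger than the bleaching signature.
Excluding 14 false density bands: 394 − 14 = 380.
With 2 density bands per year, 380 / 2 = 190 years.
1905 − 190 = 1715 CE.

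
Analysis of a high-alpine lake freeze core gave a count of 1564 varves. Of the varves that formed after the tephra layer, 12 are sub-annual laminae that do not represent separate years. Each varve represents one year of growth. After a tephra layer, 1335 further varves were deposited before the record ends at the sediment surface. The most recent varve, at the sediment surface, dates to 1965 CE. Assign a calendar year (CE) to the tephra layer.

642 CE

There are 1335 varves younger than the tephra layer.
1335 − 12 false = 1323 true varves after the tephra layer.
1965 − 1323 = 642 CE.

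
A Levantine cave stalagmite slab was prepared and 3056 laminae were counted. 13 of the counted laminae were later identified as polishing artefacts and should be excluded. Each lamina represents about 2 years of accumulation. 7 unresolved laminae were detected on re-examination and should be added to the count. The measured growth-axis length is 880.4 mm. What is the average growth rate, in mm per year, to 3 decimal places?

Correcting the raw count gives 3056 − 13 + 7 = 3050 true laminae.
At 2 years per lamina, 3050 × 2 = 6100 years.
Mean rate = 880.4 mm / 6100 years ≈ 0.144 mm per year.

0.144 mm per year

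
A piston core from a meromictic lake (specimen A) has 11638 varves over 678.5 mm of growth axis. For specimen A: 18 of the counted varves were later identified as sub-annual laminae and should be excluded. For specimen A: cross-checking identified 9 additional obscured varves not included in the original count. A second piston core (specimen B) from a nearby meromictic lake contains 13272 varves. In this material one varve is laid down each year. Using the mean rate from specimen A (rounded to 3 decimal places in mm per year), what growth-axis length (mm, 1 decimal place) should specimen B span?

769.8 mm

Specimen A: after corrections the count is 11638 − 18 + 9 = 11629 varves.
A: Extension rate ≈ 678.5 / 11629 = 0.058 mm/year.
Length of B = 0.058 × 13272 = 769.8 mm.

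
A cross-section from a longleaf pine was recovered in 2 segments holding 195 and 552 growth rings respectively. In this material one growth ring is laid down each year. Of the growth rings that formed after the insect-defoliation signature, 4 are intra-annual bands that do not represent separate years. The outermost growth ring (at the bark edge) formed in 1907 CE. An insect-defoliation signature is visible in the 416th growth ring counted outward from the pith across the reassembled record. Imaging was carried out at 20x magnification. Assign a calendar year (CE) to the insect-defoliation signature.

Total growth rings = 195 + 552 = 747.
Between growth ring 416 and the bark edge there are 747 − 416 = 331 growth rings.
Removing the 4 false growth rings leaves 331 − 4 = 327 true growth rings beyond the insect-defoliation signature.
The growth ring at the bark edge is 1907 CE, so the insect-defoliation signature dates to 1907 − 327 = 1580 CE.

1580 CE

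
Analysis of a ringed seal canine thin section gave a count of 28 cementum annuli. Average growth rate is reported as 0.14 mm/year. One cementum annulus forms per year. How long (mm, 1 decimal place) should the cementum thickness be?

3.9 mm

The record spans 28 years at 0.14 mm per year.
Predicted length = 0.14 mm/year × 28 years = 3.9 mm.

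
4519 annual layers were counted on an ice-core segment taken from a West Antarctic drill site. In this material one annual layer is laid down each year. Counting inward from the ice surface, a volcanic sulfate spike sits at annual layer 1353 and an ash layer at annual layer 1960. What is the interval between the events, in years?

The two markers are separated by 1960 − 1353 = 607 annual layers.
One annual layer per year makes the interval 607 years.

607 years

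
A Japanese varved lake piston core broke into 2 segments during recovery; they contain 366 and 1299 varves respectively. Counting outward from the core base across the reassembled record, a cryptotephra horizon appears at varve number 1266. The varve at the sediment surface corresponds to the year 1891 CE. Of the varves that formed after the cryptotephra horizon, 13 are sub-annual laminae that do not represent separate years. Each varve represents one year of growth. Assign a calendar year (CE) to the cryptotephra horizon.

1505 CE

Total varves = 366 + 1299 = 1665.
Between varve 1266 and the sediment surface there are 1665 − 1266 = 399 varves.
Excluding 13 false varves: 399 − 13 = 386.
The varve at the sediment surface is 1891 CE, so the cryptotephra horizon dates to 1891 − 386 = 1505 CE.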